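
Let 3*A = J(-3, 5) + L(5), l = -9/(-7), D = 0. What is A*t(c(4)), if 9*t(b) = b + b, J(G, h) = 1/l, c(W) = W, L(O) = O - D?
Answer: 416/243 ≈ 1.7119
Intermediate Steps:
l = 9/7 (l = -9*(-⅐) = 9/7 ≈ 1.2857)
L(O) = O (L(O) = O - 1*0 = O + 0 = O)
J(G, h) = 7/9 (J(G, h) = 1/(9/7) = 7/9)
A = 52/27 (A = (7/9 + 5)/3 = (⅓)*(52/9) = 52/27 ≈ 1.9259)
t(b) = 2*b/9 (t(b) = (b + b)/9 = (2*b)/9 = 2*b/9)
A*t(c(4)) = 52*((2/9)*4)/27 = (52/27)*(8/9) = 416/243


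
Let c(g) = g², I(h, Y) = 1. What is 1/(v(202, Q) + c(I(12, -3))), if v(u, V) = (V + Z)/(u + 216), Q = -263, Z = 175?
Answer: 19/15 ≈ 1.2667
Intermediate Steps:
v(u, V) = (175 + V)/(216 + u) (v(u, V) = (V + 175)/(u + 216) = (175 + V)/(216 + u))
1/(v(202, Q) + c(I(12, -3))) = 1/((175 - 263)/(216 + 202) + 1²) = 1/(-88/418 + 1) = 1/((1/418)*(-88) + 1) = 1/(-4/19 + 1) = 1/(15/19) = 19/15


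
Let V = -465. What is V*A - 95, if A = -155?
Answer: 71980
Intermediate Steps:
V*A - 95 = -465*(-155) - 95 = 72075 - 95 = 71980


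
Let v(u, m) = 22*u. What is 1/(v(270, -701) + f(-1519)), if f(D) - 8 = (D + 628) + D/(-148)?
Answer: 148/749955 ≈ 0.00019735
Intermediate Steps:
f(D) = 636 + 147*D/148 (f(D) = 8 + ((D + 628) + D/(-148)) = 8 + ((628 + D) + D*(-1/148)) = 8 + ((628 + D) - D/148) = 8 + (628 + 147*D/148) = 636 + 147*D/148)
1/(v(270, -701) + f(-1519)) = 1/(22*270 + (636 + (147/148)*(-1519))) = 1/(5940 + (636 - 223293/148)) = 1/(5940 - 129165/148) = 1/(749955/148) = 148/749955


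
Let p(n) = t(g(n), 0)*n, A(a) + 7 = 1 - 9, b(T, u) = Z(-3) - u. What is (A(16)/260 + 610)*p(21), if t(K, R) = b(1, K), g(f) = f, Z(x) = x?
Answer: -3996342/13 ≈ -3.0741e+5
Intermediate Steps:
b(T, u) = -3 - u
t(K, R) = -3 - K
A(a) = -15 (A(a) = -7 + (1 - 9) = -7 - 8 = -15)
p(n) = n*(-3 - n) (p(n) = (-3 - n)*n = n*(-3 - n))
(A(16)/260 + 610)*p(21) = (-15/260 + 610)*(-1*21*(3 + 21)) = (-15*1/260 + 610)*(-1*21*24) = (-3/52 + 610)*(-504) = (31717/52)*(-504) = -3996342/13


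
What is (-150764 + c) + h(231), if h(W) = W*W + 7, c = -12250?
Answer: -109646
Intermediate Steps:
h(W) = 7 + W² (h(W) = W² + 7 = 7 + W²)
(-150764 + c) + h(231) = (-150764 - 12250) + (7 + 231²) = -163014 + (7 + 53361) = -163014 + 53368 = -109646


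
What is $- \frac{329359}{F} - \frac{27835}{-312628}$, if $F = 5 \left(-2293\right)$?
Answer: $\frac{103285973727}{3584280020} \approx 28.816$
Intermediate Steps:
$F = -11465$
$- \frac{329359}{F} - \frac{27835}{-312628} = - \frac{329359}{-11465} - \frac{27835}{-312628} = \left(-329359\right) \left(- \frac{1}{11465}\right) - - \frac{27835}{312628} = \frac{329359}{11465} + \frac{27835}{312628} = \frac{103285973727}{3584280020}$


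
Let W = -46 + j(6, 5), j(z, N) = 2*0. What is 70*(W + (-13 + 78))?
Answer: 1330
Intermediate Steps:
j(z, N) = 0
W = -46 (W = -46 + 0 = -46)
70*(W + (-13 + 78)) = 70*(-46 + (-13 + 78)) = 70*(-46 + 65) = 70*19 = 1330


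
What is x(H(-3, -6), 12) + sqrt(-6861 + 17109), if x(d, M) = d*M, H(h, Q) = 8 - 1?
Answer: 84 + 2*sqrt(2562) ≈ 185.23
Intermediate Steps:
H(h, Q) = 7
x(d, M) = M*d
x(H(-3, -6), 12) + sqrt(-6861 + 17109) = 12*7 + sqrt(-6861 + 17109) = 84 + sqrt(10248) = 84 + 2*sqrt(2562)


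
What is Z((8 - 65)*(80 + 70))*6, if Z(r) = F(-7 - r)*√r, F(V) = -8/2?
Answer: -360*I*√38 ≈ -2219.2*I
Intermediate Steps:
F(V) = -4 (F(V) = -8*½ = -4)
Z(r) = -4*√r
Z((8 - 65)*(80 + 70))*6 = -4*√(8 - 65)*√(80 + 70)*6 = -4*15*I*√38*6 = -60*I*√38*6 = -360*I*√38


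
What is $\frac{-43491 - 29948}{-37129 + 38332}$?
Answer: $- \frac{73439}{1203} \approx -61.047$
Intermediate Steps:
$\frac{-43491 - 29948}{-37129 + 38332} = - \frac{73439}{1203}$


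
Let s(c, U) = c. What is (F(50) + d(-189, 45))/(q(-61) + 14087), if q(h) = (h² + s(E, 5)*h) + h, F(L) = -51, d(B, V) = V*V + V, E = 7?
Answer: 2019/17320 ≈ 0.11657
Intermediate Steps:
d(B, V) = V + V² (d(B, V) = V² + V = V + V²)
q(h) = h² + 8*h (q(h) = (h² + 7*h) + h = h² + 8*h)
(F(50) + d(-189, 45))/(q(-61) + 14087) = (-51 + 45*(1 + 45))/(-61*(8 - 61) + 14087) = (-51 + 45*46)/(-61*(-53) + 14087) = (-51 + 2070)/(3233 + 14087) = 2019/17320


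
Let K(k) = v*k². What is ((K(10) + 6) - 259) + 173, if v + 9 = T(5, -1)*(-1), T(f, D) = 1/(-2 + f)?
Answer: -3040/3 ≈ -1013.3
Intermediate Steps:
v = -28/3 (v = -9 - 1/(-2 + 5) = -9 - 1/3 = -9 + (⅓)*(-1) = -9 - ⅓ = -28/3 ≈ -9.3333)
K(k) = -28*k²/3
((K(10) + 6) - 259) + 173 = ((-28/3*10² + 6) - 259) + 173 = ((-28/3*100 + 6) - 259) + 173 = ((-2800/3 + 6) - 259) + 173 = (-2782/3 - 259) + 173 = -3559/3 + 173 = -3040/3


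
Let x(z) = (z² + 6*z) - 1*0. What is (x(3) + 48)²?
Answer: 5625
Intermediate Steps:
x(z) = z² + 6*z (x(z) = (z² + 6*z) + 0 = z² + 6*z)
(x(3) + 48)² = (3*(6 + 3) + 48)² = (3*9 + 48)² = (27 + 48)² = 75² = 5625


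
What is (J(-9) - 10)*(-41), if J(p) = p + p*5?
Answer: 2624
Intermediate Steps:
J(p) = 6*p (J(p) = p + 5*p = 6*p)
(J(-9) - 10)*(-41) = (6*(-9) - 10)*(-41) = (-54 - 10)*(-41) = -64*(-41) = 2624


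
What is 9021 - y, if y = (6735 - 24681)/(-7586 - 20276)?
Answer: 125662578/13931 ≈ 9020.4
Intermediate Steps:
y = 8973/13931 (y = -17946/(-27862) = -17946*(-1/27862) = 8973/13931 ≈ 0.64410)
9021 - y = 9021 - 1*8973/13931 = 9021 - 8973/13931 = 125662578/13931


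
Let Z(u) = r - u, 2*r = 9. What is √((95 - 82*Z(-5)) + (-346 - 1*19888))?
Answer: I*√20918 ≈ 144.63*I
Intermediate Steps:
r = 9/2 (r = (½)*9 = 9/2 ≈ 4.5000)
Z(u) = 9/2 - u
√((95 - 82*Z(-5)) + (-346 - 1*19888)) = √((95 - 82*(9/2 - 1*(-5))) + (-346 - 1*19888)) = √((95 - 82*(9/2 + 5)) + (-346 - 19888)) = √((95 - 82*19/2) - 20234) = √((95 - 779) - 20234) = √(-684 - 20234) = √(-20918) = I*√20918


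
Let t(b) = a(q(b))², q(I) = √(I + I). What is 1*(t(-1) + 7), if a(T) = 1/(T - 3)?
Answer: 2*(21*√2 + 25*I)/(6*√2 + 7*I) ≈ 7.0579 + 0.070126*I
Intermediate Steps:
q(I) = √2*√I (q(I) = √(2*I) = √2*√I)
a(T) = 1/(-3 + T)
t(b) = (-3 + √2*√b)⁻² (t(b) = (1/(-3 + √2*√b))² = (-3 + √2*√b)⁻²)
1*(t(-1) + 7) = 1*((-3 + √2*√(-1))⁻² + 7) = 1*((-3 + √2*I)⁻² + 7) = 1*((-3 + I*√2)⁻² + 7) = 1*(7 + (-3 + I*√2)⁻²) = 7 + (-3 + I*√2)⁻²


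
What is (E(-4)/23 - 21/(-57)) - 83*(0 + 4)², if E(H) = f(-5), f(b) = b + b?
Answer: -580365/437 ≈ -1328.1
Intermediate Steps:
f(b) = 2*b
E(H) = -10 (E(H) = 2*(-5) = -10)
(E(-4)/23 - 21/(-57)) - 83*(0 + 4)² = (-10/23 - 21/(-57)) - 83*(0 + 4)² = (-10*1/23 - 21*(-1/57)) - 83*4² = (-10/23 + 7/19) - 83*16 = -29/437 - 1328 = -580365/437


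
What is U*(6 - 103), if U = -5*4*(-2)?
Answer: -3880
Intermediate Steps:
U = 40 (U = -20*(-2) = 40)
U*(6 - 103) = 40*(6 - 103) = 40*(-97) = -3880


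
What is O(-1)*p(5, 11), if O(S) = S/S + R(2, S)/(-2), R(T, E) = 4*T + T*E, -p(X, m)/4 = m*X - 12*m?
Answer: -616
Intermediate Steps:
p(X, m) = 48*m - 4*X*m (p(X, m) = -4*(m*X - 12*m) = -4*(X*m - 12*m) = -4*(-12*m + X*m) = 48*m - 4*X*m)
R(T, E) = 4*T + E*T
O(S) = -3 - S (O(S) = S/S + (2*(4 + S))/(-2) = 1 + (8 + 2*S)*(-½) = 1 + (-4 - S) = -3 - S)
O(-1)*p(5, 11) = (-3 - 1*(-1))*(4*11*(12 - 1*5)) = (-3 + 1)*(4*11*(12 - 5)) = -8*11*7 = -2*308 = -616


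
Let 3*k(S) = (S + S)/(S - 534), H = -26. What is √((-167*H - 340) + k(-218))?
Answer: √318270417/282 ≈ 63.263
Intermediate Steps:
k(S) = 2*S/(3*(-534 + S)) (k(S) = ((S + S)/(S - 534))/3 = ((2*S)/(-534 + S))/3 = (2*S/(-534 + S))/3 = 2*S/(3*(-534 + S)))
√((-167*H - 340) + k(-218)) = √((-167*(-26) - 340) + (⅔)*(-218)/(-534 - 218)) = √((4342 - 340) + (⅔)*(-218)/(-752)) = √(4002 + (⅔)*(-218)*(-1/752)) = √(4002 + 109/564) = √(2257237/564) = √318270417/282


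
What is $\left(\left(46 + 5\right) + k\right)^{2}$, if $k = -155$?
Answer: $10816$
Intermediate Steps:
$\left(\left(46 + 5\right) + k\right)^{2} = \left(\left(46 + 5\right) - 155\right)^{2} = \left(51 - 155\right)^{2} = \left(-104\right)^{2} = 10816$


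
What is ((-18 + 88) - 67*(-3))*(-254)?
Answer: -68834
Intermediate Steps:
((-18 + 88) - 67*(-3))*(-254) = (70 + 201)*(-254) = 271*(-254) = -68834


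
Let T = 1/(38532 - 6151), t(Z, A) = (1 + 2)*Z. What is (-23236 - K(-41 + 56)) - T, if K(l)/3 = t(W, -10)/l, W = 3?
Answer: -3762316014/161905 ≈ -23238.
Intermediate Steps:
t(Z, A) = 3*Z
K(l) = 27/l (K(l) = 3*((3*3)/l) = 3*(9/l) = 27/l)
T = 1/32381 ≈ 3.0882e-5
(-23236 - K(-41 + 56)) - T = (-23236 - 27/(-41 + 56)) - 1*1/32381 = (-23236 - 27/15) - 1/32381 = (-23236 - 1*9/5) - 1/32381 = (-23236 - 9/5) - 1/32381 = -116189/5 - 1/32381 = -3762316014/161905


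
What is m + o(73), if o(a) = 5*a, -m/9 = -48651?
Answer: 438224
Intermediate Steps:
m = 437859 (m = -9*(-48651) = 437859)
m + o(73) = 437859 + 5*73 = 437859 + 365 = 438224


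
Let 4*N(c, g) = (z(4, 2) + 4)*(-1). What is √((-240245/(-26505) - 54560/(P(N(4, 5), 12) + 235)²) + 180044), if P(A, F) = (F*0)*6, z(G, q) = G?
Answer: √31046093217501985/415245 ≈ 424.33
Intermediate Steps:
N(c, g) = -2 (N(c, g) = ((4 + 4)*(-1))/4 = (8*(-1))/4 = (¼)*(-8) = -2)
P(A, F) = 0 (P(A, F) = 0*6 = 0)
√((-240245/(-26505) - 54560/(P(N(4, 5), 12) + 235)²) + 180044) = √((-240245/(-26505) - 54560/(0 + 235)²) + 180044) = √((-240245*(-1/26505) - 54560/(235²)) + 180044) = √((48049/5301 - 54560/55225) + 180044) = √((48049/5301 - 54560*1/55225) + 180044) = √((48049/5301 - 10912/11045) + 180044) = √(472856693/58549545 + 180044) = √(10541967136673/58549545) = √31046093217501985/415245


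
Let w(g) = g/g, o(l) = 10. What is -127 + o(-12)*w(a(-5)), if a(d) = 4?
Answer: -117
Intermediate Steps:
w(g) = 1
-127 + o(-12)*w(a(-5)) = -127 + 10*1 = -127 + 10 = -117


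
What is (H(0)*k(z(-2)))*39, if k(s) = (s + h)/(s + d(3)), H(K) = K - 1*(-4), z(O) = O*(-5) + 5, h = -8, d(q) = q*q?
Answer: 91/2 ≈ 45.500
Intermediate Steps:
d(q) = q²
z(O) = 5 - 5*O (z(O) = -5*O + 5 = 5 - 5*O)
H(K) = 4 + K (H(K) = K + 4 = 4 + K)
k(s) = (-8 + s)/(9 + s) (k(s) = (s - 8)/(s + 3²) = (-8 + s)/(s + 9) = (-8 + s)/(9 + s))
(H(0)*k(z(-2)))*39 = ((4 + 0)*((-8 + (5 - 5*(-2)))/(9 + (5 - 5*(-2)))))*39 = (4*((-8 + (5 + 10))/(9 + (5 + 10))))*39 = (4*((-8 + 15)/(9 + 15)))*39 = (4*(7/24))*39 = (7/6)*39 = 91/2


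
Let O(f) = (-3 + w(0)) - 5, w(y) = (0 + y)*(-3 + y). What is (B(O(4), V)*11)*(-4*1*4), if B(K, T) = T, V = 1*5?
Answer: -880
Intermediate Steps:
w(y) = y*(-3 + y)
O(f) = -8 (O(f) = (-3 + 0*(-3 + 0)) - 5 = (-3 + 0*(-3)) - 5 = (-3 + 0) - 5 = -3 - 5 = -8)
V = 5
(B(O(4), V)*11)*(-4*1*4) = (5*11)*(-4*1*4) = 55*(-4*4) = 55*(-16) = -880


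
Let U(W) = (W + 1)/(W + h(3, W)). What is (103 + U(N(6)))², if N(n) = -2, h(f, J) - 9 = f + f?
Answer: 1790244/169 ≈ 10593.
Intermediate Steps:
h(f, J) = 9 + 2*f (h(f, J) = 9 + (f + f) = 9 + 2*f)
U(W) = (1 + W)/(15 + W) (U(W) = (W + 1)/(W + (9 + 2*3)) = (1 + W)/(W + (9 + 6)) = (1 + W)/(W + 15) = (1 + W)/(15 + W))
(103 + U(N(6)))² = (103 + (1 - 2)/(15 - 2))² = (103 - 1/13)² = (1338/13)² = 1790244/169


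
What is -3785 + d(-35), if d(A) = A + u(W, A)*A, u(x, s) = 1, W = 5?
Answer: -3855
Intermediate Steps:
d(A) = 2*A (d(A) = A + 1*A = A + A = 2*A)
-3785 + d(-35) = -3785 + 2*(-35) = -3785 - 70 = -3855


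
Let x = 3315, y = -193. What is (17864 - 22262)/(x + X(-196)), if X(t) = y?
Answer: -2199/1561 ≈ -1.4087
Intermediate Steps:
X(t) = -193
(17864 - 22262)/(x + X(-196)) = (17864 - 22262)/(3315 - 193) = -4398/3122 = -4398*1/3122 = -2199/1561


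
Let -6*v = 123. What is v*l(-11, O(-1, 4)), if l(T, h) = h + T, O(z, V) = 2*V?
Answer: 123/2 ≈ 61.500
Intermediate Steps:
l(T, h) = T + h
v = -41/2 (v = -1/6*123 = -41/2 ≈ -20.500)
v*l(-11, O(-1, 4)) = -41*(-11 + 2*4)/2 = -41*(-11 + 8)/2 = -41/2*(-3) = 123/2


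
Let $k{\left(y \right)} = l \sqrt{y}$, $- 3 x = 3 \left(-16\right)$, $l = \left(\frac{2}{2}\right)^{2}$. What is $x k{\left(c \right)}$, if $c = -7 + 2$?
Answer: $16 i \sqrt{5} \approx 35.777 i$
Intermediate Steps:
$l = 1$ ($l = \left(2 \cdot \frac{1}{2}\right)^{2} = 1^{2} = 1$)
$c = -5$
$x = 16$ ($x = - \frac{3 \left(-16\right)}{3} = \left(- \frac{1}{3}\right) \left(-48\right) = 16$)
$k{\left(y \right)} = \sqrt{y}$ ($k{\left(y \right)} = 1 \sqrt{y} = \sqrt{y}$)
$x k{\left(c \right)} = 16 \sqrt{-5} = 16 i \sqrt{5}$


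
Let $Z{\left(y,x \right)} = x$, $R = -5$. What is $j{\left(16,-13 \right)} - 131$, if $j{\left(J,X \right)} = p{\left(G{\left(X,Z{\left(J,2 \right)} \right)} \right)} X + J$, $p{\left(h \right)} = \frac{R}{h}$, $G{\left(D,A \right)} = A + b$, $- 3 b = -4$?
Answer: $- \frac{191}{2} \approx -95.5$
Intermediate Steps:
$b = \frac{4}{3}$ ($b = \left(- \frac{1}{3}\right) \left(-4\right) = \frac{4}{3} \approx 1.3333$)
$G{\left(D,A \right)} = \frac{4}{3} + A$ ($G{\left(D,A \right)} = A + \frac{4}{3} = \frac{4}{3} + A$)
$p{\left(h \right)} = - \frac{5}{h}$
$j{\left(J,X \right)} = J - \frac{3 X}{2}$ ($j{\left(J,X \right)} = - \frac{5}{\frac{4}{3} + 2} X + J = - \frac{5}{\frac{10}{3}} X + J = \left(-5\right) \frac{3}{10} X + J = - \frac{3 X}{2} + J = J - \frac{3 X}{2}$)
$j{\left(16,-13 \right)} - 131 = \left(16 - - \frac{39}{2}\right) - 131 = \left(16 + \frac{39}{2}\right) - 131 = \frac{71}{2} - 131 = - \frac{191}{2}$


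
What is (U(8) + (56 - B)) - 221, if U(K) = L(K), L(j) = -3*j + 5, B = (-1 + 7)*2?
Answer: -196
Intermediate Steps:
B = 12 (B = 6*2 = 12)
L(j) = 5 - 3*j
U(K) = 5 - 3*K
(U(8) + (56 - B)) - 221 = ((5 - 3*8) + (56 - 1*12)) - 221 = ((5 - 24) + (56 - 12)) - 221 = (-19 + 44) - 221 = 25 - 221 = -196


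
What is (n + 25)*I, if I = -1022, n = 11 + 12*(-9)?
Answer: 73584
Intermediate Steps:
n = -97 (n = 11 - 108 = -97)
(n + 25)*I = (-97 + 25)*(-1022) = -72*(-1022) = 73584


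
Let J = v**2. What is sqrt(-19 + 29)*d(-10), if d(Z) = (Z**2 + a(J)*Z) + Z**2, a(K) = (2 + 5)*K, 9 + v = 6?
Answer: -430*sqrt(10) ≈ -1359.8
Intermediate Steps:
v = -3 (v = -9 + 6 = -3)
J = 9 (J = (-3)**2 = 9)
a(K) = 7*K
d(Z) = 2*Z**2 + 63*Z (d(Z) = (Z**2 + (7*9)*Z) + Z**2 = (Z**2 + 63*Z) + Z**2 = 2*Z**2 + 63*Z)
sqrt(-19 + 29)*d(-10) = sqrt(-19 + 29)*(-10*(63 + 2*(-10))) = sqrt(10)*(-10*(63 - 20)) = sqrt(10)*(-10*43) = sqrt(10)*(-430) = -430*sqrt(10)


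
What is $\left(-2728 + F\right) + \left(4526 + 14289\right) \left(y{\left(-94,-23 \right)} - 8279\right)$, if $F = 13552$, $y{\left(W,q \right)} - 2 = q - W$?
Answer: $-154385066$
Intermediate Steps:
$y{\left(W,q \right)} = 2 + q - W$ ($y{\left(W,q \right)} = 2 - \left(W - q\right) = 2 + q - W$)
$\left(-2728 + F\right) + \left(4526 + 14289\right) \left(y{\left(-94,-23 \right)} - 8279\right) = \left(-2728 + 13552\right) + \left(4526 + 14289\right) \left(\left(2 - 23 - -94\right) - 8279\right) = 10824 + 18815 \left(\left(2 - 23 + 94\right) - 8279\right) = 10824 + 18815 \left(73 - 8279\right) = 10824 + 18815 \left(-8206\right) = 10824 - 154395890 = -154385066$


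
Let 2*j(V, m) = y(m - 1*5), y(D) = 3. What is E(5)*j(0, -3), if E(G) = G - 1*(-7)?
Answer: 18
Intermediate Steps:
E(G) = 7 + G (E(G) = G + 7 = 7 + G)
j(V, m) = 3/2 (j(V, m) = (1/2)*3 = 3/2)
E(5)*j(0, -3) = (7 + 5)*(3/2) = 12*(3/2) = 18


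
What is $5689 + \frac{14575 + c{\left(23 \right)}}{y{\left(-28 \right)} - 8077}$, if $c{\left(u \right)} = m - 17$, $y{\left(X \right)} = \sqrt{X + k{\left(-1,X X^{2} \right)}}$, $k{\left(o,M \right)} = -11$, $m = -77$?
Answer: $\frac{371021836915}{65237968} - \frac{14481 i \sqrt{39}}{65237968} \approx 5687.2 - 0.0013862 i$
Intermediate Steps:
$y{\left(X \right)} = \sqrt{-11 + X}$ ($y{\left(X \right)} = \sqrt{X - 11} = \sqrt{-11 + X}$)
$c{\left(u \right)} = -94$ ($c{\left(u \right)} = -77 - 17 = -94$)
$5689 + \frac{14575 + c{\left(23 \right)}}{y{\left(-28 \right)} - 8077} = 5689 + \frac{14575 - 94}{\sqrt{-11 - 28} - 8077} = 5689 + \frac{14481}{\sqrt{-39} - 8077} = 5689 + \frac{14481}{i \sqrt{39} - 8077} = 5689 + \frac{14481}{-8077 + i \sqrt{39}}$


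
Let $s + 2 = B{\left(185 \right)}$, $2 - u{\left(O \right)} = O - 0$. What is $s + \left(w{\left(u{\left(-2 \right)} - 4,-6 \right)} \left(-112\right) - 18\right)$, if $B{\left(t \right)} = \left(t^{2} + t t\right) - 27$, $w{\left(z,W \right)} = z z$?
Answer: $68403$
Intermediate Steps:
$u{\left(O \right)} = 2 - O$ ($u{\left(O \right)} = 2 - \left(O - 0\right) = 2 - \left(O + 0\right) = 2 - O$)
$w{\left(z,W \right)} = z^{2}$
$B{\left(t \right)} = -27 + 2 t^{2}$ ($B{\left(t \right)} = \left(t^{2} + t^{2}\right) - 27 = 2 t^{2} - 27 = -27 + 2 t^{2}$)
$s = 68421$ ($s = -2 - \left(27 - 2 \cdot 185^{2}\right) = -2 + \left(-27 + 2 \cdot 34225\right) = -2 + \left(-27 + 68450\right) = -2 + 68423 = 68421$)
$s + \left(w{\left(u{\left(-2 \right)} - 4,-6 \right)} \left(-112\right) - 18\right) = 68421 - \left(18 - \left(\left(2 - -2\right) - 4\right)^{2} \left(-112\right)\right) = 68421 - \left(18 - \left(\left(2 + 2\right) - 4\right)^{2} \left(-112\right)\right) = 68421 - \left(18 - \left(4 - 4\right)^{2} \left(-112\right)\right) = 68421 - \left(18 - 0^{2} \left(-112\right)\right) = 68421 + \left(0 \left(-112\right) - 18\right) = 68421 + \left(0 - 18\right) = 68421 - 18 = 68403$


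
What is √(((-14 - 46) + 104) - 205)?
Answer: I*√161 ≈ 12.689*I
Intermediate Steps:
√(((-14 - 46) + 104) - 205) = √((-60 + 104) - 205) = √(44 - 205) = √(-161) = I*√161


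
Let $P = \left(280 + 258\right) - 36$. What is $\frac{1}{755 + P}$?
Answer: $\frac{1}{1257} \approx 0.00079555$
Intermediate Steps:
$P = 502$ ($P = 538 - 36 = 502$)
$\frac{1}{755 + P} = \frac{1}{755 + 502} = \frac{1}{1257}$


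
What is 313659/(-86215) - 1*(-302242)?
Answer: 26057480371/86215 ≈ 3.0224e+5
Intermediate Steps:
313659/(-86215) - 1*(-302242) = 313659*(-1/86215) + 302242 = -313659/86215 + 302242 = 26057480371/86215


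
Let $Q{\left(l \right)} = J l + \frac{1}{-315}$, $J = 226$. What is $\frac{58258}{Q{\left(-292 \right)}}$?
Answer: $- \frac{18351270}{20787481} \approx -0.8828$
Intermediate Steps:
$Q{\left(l \right)} = - \frac{1}{315} + 226 l$ ($Q{\left(l \right)} = 226 l + \frac{1}{-315} = 226 l - \frac{1}{315} = - \frac{1}{315} + 226 l$)
$\frac{58258}{Q{\left(-292 \right)}} = \frac{58258}{- \frac{1}{315} + 226 \left(-292\right)} = \frac{58258}{- \frac{1}{315} - 65992} = \frac{58258}{- \frac{20787481}{315}} = 58258 \left(- \frac{315}{20787481}\right) = - \frac{18351270}{20787481}$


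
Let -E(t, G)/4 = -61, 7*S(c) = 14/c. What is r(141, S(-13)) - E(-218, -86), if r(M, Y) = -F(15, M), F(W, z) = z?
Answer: -385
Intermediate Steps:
S(c) = 2/c (S(c) = (14/c)/7 = 2/c)
E(t, G) = 244 (E(t, G) = -4*(-61) = 244)
r(M, Y) = -M
r(141, S(-13)) - E(-218, -86) = -1*141 - 1*244 = -141 - 244 = -385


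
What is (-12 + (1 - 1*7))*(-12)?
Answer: 216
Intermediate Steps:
(-12 + (1 - 1*7))*(-12) = (-12 + (1 - 7))*(-12) = (-12 - 6)*(-12) = -18*(-12) = 216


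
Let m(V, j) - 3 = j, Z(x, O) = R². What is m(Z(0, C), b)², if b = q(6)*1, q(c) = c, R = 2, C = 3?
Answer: 81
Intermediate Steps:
Z(x, O) = 4 (Z(x, O) = 2² = 4)
b = 6 (b = 6*1 = 6)
m(V, j) = 3 + j
m(Z(0, C), b)² = (3 + 6)² = 9² = 81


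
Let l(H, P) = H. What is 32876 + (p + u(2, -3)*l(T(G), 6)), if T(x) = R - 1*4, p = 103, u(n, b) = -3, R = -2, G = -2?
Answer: 32997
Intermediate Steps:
T(x) = -6 (T(x) = -2 - 1*4 = -2 - 4 = -6)
32876 + (p + u(2, -3)*l(T(G), 6)) = 32876 + (103 - 3*(-6)) = 32876 + (103 + 18) = 32876 + 121 = 32997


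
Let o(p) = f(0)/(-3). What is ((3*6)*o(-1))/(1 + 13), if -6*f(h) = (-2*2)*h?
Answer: 0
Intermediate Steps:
f(h) = 2*h/3 (f(h) = -(-2*2)*h/6 = -(-2)*h/3 = 2*h/3)
o(p) = 0 (o(p) = ((2/3)*0)/(-3) = 0*(-1/3) = 0)
((3*6)*o(-1))/(1 + 13) = ((3*6)*0)/(1 + 13) = (18*0)/14 = 0*(1/14) = 0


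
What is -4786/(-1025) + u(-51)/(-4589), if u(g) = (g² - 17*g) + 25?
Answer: 18382629/4703725 ≈ 3.9081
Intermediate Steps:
u(g) = 25 + g² - 17*g
-4786/(-1025) + u(-51)/(-4589) = -4786/(-1025) + (25 + (-51)² - 17*(-51))/(-4589) = -4786*(-1/1025) + (25 + 2601 + 867)*(-1/4589) = 4786/1025 + 3493*(-1/4589) = 4786/1025 - 3493/4589 = 18382629/4703725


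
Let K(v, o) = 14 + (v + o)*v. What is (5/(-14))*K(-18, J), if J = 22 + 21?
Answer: 1090/7 ≈ 155.71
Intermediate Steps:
J = 43
K(v, o) = 14 + v*(o + v) (K(v, o) = 14 + (o + v)*v = 14 + v*(o + v))
(5/(-14))*K(-18, J) = (5/(-14))*(14 + (-18)² + 43*(-18)) = (5*(-1/14))*(14 + 324 - 774) = -5/14*(-436) = 1090/7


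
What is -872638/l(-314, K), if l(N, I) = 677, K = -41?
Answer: -872638/677 ≈ -1289.0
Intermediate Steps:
-872638/l(-314, K) = -872638/677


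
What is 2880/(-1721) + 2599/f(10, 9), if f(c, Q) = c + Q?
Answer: 4418159/32699 ≈ 135.12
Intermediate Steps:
f(c, Q) = Q + c
2880/(-1721) + 2599/f(10, 9) = 2880/(-1721) + 2599/(9 + 10) = 2880*(-1/1721) + 2599/19 = -2880/1721 + 2599*(1/19) = -2880/1721 + 2599/19 = 4418159/32699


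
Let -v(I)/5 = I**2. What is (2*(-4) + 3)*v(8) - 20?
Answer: 1580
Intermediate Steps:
v(I) = -5*I**2
(2*(-4) + 3)*v(8) - 20 = (2*(-4) + 3)*(-5*8**2) - 20 = (-8 + 3)*(-5*64) - 20 = -5*(-320) - 20 = 1600 - 20 = 1580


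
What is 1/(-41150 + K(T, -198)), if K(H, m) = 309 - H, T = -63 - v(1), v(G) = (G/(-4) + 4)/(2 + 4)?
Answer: -8/326219 ≈ -2.4523e-5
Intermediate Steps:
v(G) = 2/3 - G/24 (v(G) = (G*(-1/4) + 4)/6 = (-G/4 + 4)*(1/6) = (4 - G/4)*(1/6) = 2/3 - G/24)
T = -509/8 (T = -63 - (2/3 - 1/24*1) = -63 - (2/3 - 1/24) = -63 - 1*5/8 = -63 - 5/8 = -509/8 ≈ -63.625)
1/(-41150 + K(T, -198)) = 1/(-41150 + (309 - 1*(-509/8))) = 1/(-41150 + (309 + 509/8)) = 1/(-41150 + 2981/8) = 1/(-326219/8) = -8/326219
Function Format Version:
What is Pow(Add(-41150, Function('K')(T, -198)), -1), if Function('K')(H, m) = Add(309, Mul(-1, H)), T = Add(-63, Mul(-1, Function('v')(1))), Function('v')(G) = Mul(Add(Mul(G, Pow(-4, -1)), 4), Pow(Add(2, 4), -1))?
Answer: Rational(-8, 326219) ≈ -2.4523e-5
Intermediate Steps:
Function('v')(G) = Add(Rational(2, 3), Mul(Rational(-1, 24), G)) (Function('v')(G) = Mul(Add(Mul(G, Rational(-1, 4)), 4), Pow(6, -1)) = Mul(Add(Mul(Rational(-1, 4), G), 4), Rational(1, 6)) = Mul(Add(4, Mul(Rational(-1, 4), G)), Rational(1, 6)) = Add(Rational(2, 3), Mul(Rational(-1, 24), G)))
T = Rational(-509, 8) (T = Add(-63, Mul(-1, Add(Rational(2, 3), Mul(Rational(-1, 24), 1)))) = Add(-63, Mul(-1, Add(Rational(2, 3), Rational(-1, 24)))) = Add(-63, Mul(-1, Rational(5, 8))) = Add(-63, Rational(-5, 8)) = Rational(-509, 8) ≈ -63.625)
Pow(Add(-41150, Function('K')(T, -198)), -1) = Pow(Add(-41150, Add(309, Mul(-1, Rational(-509, 8)))), -1) = Pow(Add(-41150, Add(309, Rational(509, 8))), -1) = Pow(Add(-41150, Rational(2981, 8)), -1) = Pow(Rational(-326219, 8), -1) = Rational(-8, 326219)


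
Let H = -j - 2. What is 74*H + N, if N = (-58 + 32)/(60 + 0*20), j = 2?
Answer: -8893/30 ≈ -296.43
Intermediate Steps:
N = -13/30 (N = -26/(60 + 0) = -26/60 = -26*1/60 = -13/30 ≈ -0.43333)
H = -4 (H = -1*2 - 2 = -2 - 2 = -4)
74*H + N = 74*(-4) - 13/30 = -296 - 13/30 = -8893/30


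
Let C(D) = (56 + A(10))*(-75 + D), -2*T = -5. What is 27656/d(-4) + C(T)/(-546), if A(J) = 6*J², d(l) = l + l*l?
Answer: 652954/273 ≈ 2391.8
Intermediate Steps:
d(l) = l + l²
T = 5/2 (T = -½*(-5) = 5/2 ≈ 2.5000)
C(D) = -49200 + 656*D (C(D) = (56 + 6*10²)*(-75 + D) = (56 + 6*100)*(-75 + D) = (56 + 600)*(-75 + D) = 656*(-75 + D) = -49200 + 656*D)
27656/d(-4) + C(T)/(-546) = 27656/((-4*(1 - 4))) + (-49200 + 656*(5/2))/(-546) = 27656/((-4*(-3))) + (-49200 + 1640)*(-1/546) = 27656/12 - 47560*(-1/546) = 27656*(1/12) + 23780/273 = 6914/3 + 23780/273 = 652954/273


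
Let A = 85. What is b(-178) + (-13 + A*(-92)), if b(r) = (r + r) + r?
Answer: -8367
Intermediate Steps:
b(r) = 3*r (b(r) = 2*r + r = 3*r)
b(-178) + (-13 + A*(-92)) = 3*(-178) + (-13 + 85*(-92)) = -534 + (-13 - 7820) = -534 - 7833 = -8367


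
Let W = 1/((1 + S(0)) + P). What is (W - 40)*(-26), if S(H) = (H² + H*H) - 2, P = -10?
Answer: 11466/11 ≈ 1042.4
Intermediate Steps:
S(H) = -2 + 2*H² (S(H) = (H² + H²) - 2 = 2*H² - 2 = -2 + 2*H²)
W = -1/11 (W = 1/((1 + (-2 + 2*0²)) - 10) = 1/((1 + (-2 + 2*0)) - 10) = 1/((1 + (-2 + 0)) - 10) = 1/((1 - 2) - 10) = 1/(-1 - 10) = 1/(-11) = -1/11 ≈ -0.090909)
(W - 40)*(-26) = (-1/11 - 40)*(-26) = -441/11*(-26) = 11466/11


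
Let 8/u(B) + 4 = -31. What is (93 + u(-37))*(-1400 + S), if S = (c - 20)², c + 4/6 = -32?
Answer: 40145908/315 ≈ 1.2745e+5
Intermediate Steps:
c = -98/3 (c = -⅔ - 32 = -98/3 ≈ -32.667)
u(B) = -8/35 (u(B) = 8/(-4 - 31) = 8/(-35) = 8*(-1/35) = -8/35)
S = 24964/9 (S = (-98/3 - 20)² = (-158/3)² = 24964/9 ≈ 2773.8)
(93 + u(-37))*(-1400 + S) = (93 - 8/35)*(-1400 + 24964/9) = (3247/35)*(12364/9) = 40145908/315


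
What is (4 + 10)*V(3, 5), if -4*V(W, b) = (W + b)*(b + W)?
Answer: -224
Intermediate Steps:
V(W, b) = -(W + b)**2/4 (V(W, b) = -(W + b)*(b + W)/4 = -(W + b)*(W + b)/4 = -(W + b)**2/4)
(4 + 10)*V(3, 5) = (4 + 10)*(-(3 + 5)**2/4) = 14*(-1/4*8**2) = 14*(-1/4*64) = 14*(-16) = -224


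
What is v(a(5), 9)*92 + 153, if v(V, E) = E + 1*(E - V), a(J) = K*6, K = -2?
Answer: 2913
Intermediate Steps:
a(J) = -12 (a(J) = -2*6 = -12)
v(V, E) = -V + 2*E (v(V, E) = E + (E - V) = -V + 2*E)
v(a(5), 9)*92 + 153 = (-1*(-12) + 2*9)*92 + 153 = (12 + 18)*92 + 153 = 30*92 + 153 = 2760 + 153 = 2913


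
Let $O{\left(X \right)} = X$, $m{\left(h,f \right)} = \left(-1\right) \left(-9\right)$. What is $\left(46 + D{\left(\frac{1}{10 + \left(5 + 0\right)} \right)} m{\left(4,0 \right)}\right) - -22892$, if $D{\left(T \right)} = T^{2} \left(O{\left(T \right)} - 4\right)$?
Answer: $\frac{8601691}{375} \approx 22938.0$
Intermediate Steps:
$m{\left(h,f \right)} = 9$
$D{\left(T \right)} = T^{2} \left(-4 + T\right)$ ($D{\left(T \right)} = T^{2} \left(T - 4\right) = T^{2} \left(-4 + T\right)$)
$\left(46 + D{\left(\frac{1}{10 + \left(5 + 0\right)} \right)} m{\left(4,0 \right)}\right) - -22892 = \left(46 + \left(\frac{1}{10 + \left(5 + 0\right)}\right)^{2} \left(-4 + \frac{1}{10 + \left(5 + 0\right)}\right) 9\right) - -22892 = \left(46 + \left(\frac{1}{10 + 5}\right)^{2} \left(-4 + \frac{1}{10 + 5}\right) 9\right) + 22892 = \left(46 + \left(\frac{1}{15}\right)^{2} \left(-4 + \frac{1}{15}\right) 9\right) + 22892 = \left(46 + \frac{-4 + \frac{1}{15}}{225} \cdot 9\right) + 22892 = \left(46 + \frac{1}{225} \left(- \frac{59}{15}\right) 9\right) + 22892 = \left(46 - \frac{59}{375}\right) + 22892 = \frac{17191}{375} + 22892 = \frac{8601691}{375}$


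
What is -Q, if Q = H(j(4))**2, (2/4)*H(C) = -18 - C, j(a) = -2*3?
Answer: -576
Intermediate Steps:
j(a) = -6
H(C) = -36 - 2*C (H(C) = 2*(-18 - C) = -36 - 2*C)
Q = 576 (Q = (-36 - 2*(-6))**2 = (-36 + 12)**2 = (-24)**2 = 576)
-Q = -1*576 = -576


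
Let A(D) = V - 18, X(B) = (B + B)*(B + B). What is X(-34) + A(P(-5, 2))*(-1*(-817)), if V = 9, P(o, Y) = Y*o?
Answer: -2729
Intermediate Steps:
X(B) = 4*B**2 (X(B) = (2*B)*(2*B) = 4*B**2)
A(D) = -9 (A(D) = 9 - 18 = -9)
X(-34) + A(P(-5, 2))*(-1*(-817)) = 4*(-34)**2 - (-9)*(-817) = 4*1156 - 9*817 = 4624 - 7353 = -2729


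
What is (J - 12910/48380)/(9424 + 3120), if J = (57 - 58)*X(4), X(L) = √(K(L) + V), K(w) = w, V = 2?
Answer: -1291/60687872 - √6/12544 ≈ -0.00021654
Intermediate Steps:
X(L) = √(2 + L) (X(L) = √(L + 2) = √(2 + L))
J = -√6 (J = (57 - 58)*√(2 + 4) = -√6 ≈ -2.4495)
(J - 12910/48380)/(9424 + 3120) = (-√6 - 12910/48380)/(9424 + 3120) = (-√6 - 12910*1/48380)/12544 = (-√6 - 1291/4838)*(1/12544) = (-1291/4838 - √6)*(1/12544) = -1291/60687872 - √6/12544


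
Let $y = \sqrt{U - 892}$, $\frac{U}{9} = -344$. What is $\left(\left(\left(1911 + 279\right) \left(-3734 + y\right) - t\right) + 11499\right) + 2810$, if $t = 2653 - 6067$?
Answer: $-8159737 + 4380 i \sqrt{997} \approx -8.1597 \cdot 10^{6} + 1.383 \cdot 10^{5} i$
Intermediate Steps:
$U = -3096$ ($U = 9 \left(-344\right) = -3096$)
$y = 2 i \sqrt{997}$ ($y = \sqrt{-3096 - 892} = \sqrt{-3988} = 2 i \sqrt{997} \approx 63.151 i$)
$t = -3414$
$\left(\left(\left(1911 + 279\right) \left(-3734 + y\right) - t\right) + 11499\right) + 2810 = \left(\left(\left(1911 + 279\right) \left(-3734 + 2 i \sqrt{997}\right) - -3414\right) + 11499\right) + 2810 = \left(\left(2190 \left(-3734 + 2 i \sqrt{997}\right) + 3414\right) + 11499\right) + 2810 = \left(\left(\left(-8177460 + 4380 i \sqrt{997}\right) + 3414\right) + 11499\right) + 2810 = \left(\left(-8174046 + 4380 i \sqrt{997}\right) + 11499\right) + 2810 = \left(-8162547 + 4380 i \sqrt{997}\right) + 2810 = -8159737 + 4380 i \sqrt{997}$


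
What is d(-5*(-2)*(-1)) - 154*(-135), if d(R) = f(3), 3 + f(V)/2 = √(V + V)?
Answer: 20784 + 2*√6 ≈ 20789.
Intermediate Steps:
f(V) = -6 + 2*√2*√V (f(V) = -6 + 2*√(V + V) = -6 + 2*√(2*V) = -6 + 2*(√2*√V) = -6 + 2*√2*√V)
d(R) = -6 + 2*√6 (d(R) = -6 + 2*√2*√3 = -6 + 2*√6)
d(-5*(-2)*(-1)) - 154*(-135) = (-6 + 2*√6) - 154*(-135) = (-6 + 2*√6) + 20790 = 20784 + 2*√6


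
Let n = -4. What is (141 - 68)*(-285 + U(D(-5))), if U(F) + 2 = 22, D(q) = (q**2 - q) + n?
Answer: -19345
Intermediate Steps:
D(q) = -4 + q**2 - q (D(q) = (q**2 - q) - 4 = -4 + q**2 - q)
U(F) = 20 (U(F) = -2 + 22 = 20)
(141 - 68)*(-285 + U(D(-5))) = (141 - 68)*(-285 + 20) = 73*(-265) = -19345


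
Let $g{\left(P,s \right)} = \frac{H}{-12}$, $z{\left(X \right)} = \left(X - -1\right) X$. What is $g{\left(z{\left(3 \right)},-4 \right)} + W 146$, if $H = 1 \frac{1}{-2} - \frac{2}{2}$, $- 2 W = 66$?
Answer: $- \frac{38543}{8} \approx -4817.9$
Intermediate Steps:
$W = -33$ ($W = \left(- \frac{1}{2}\right) 66 = -33$)
$H = - \frac{3}{2}$ ($H = 1 \left(- \frac{1}{2}\right) - 1 = - \frac{1}{2} - 1 = - \frac{3}{2} \approx -1.5$)
$z{\left(X \right)} = X \left(1 + X\right)$ ($z{\left(X \right)} = \left(X + 1\right) X = \left(1 + X\right) X = X \left(1 + X\right)$)
$g{\left(P,s \right)} = \frac{1}{8}$ ($g{\left(P,s \right)} = - \frac{3}{2 \left(-12\right)} = \left(- \frac{3}{2}\right) \left(- \frac{1}{12}\right) = \frac{1}{8}$)
$g{\left(z{\left(3 \right)},-4 \right)} + W 146 = \frac{1}{8} - 4818 = - \frac{38543}{8}$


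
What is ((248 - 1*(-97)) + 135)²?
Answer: 230400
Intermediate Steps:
((248 - 1*(-97)) + 135)² = ((248 + 97) + 135)² = (345 + 135)² = 480² = 230400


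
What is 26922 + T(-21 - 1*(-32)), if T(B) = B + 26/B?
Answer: 296289/11 ≈ 26935.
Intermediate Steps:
26922 + T(-21 - 1*(-32)) = 26922 + ((-21 - 1*(-32)) + 26/(-21 - 1*(-32))) = 26922 + ((-21 + 32) + 26/(-21 + 32)) = 26922 + (11 + 26/11) = 26922 + 147/11 = 296289/11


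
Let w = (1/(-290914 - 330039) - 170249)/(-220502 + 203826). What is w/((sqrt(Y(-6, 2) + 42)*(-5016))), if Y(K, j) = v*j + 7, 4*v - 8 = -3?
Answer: -17619437883*sqrt(206)/891649392928624 ≈ -0.00028362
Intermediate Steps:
v = 5/4 (v = 2 + (1/4)*(-3) = 2 - 3/4 = 5/4 ≈ 1.2500)
Y(K, j) = 7 + 5*j/4 (Y(K, j) = 5*j/4 + 7 = 7 + 5*j/4)
w = 52858313649/5177506114 (w = (1/(-620953) - 170249)/(-16676) = (-1/620953 - 170249)*(-1/16676) = -105716627298/620953*(-1/16676) = 52858313649/5177506114 ≈ 10.209)
w/((sqrt(Y(-6, 2) + 42)*(-5016))) = 52858313649/(5177506114*((sqrt((7 + (5/4)*2) + 42)*(-5016)))) = 52858313649/(5177506114*((sqrt((7 + 5/2) + 42)*(-5016)))) = 52858313649/(5177506114*((sqrt(19/2 + 42)*(-5016)))) = 52858313649/(5177506114*((sqrt(103/2)*(-5016)))) = 52858313649/(5177506114*(((sqrt(206)/2)*(-5016)))) = 52858313649/(5177506114*((-2508*sqrt(206)))) = 52858313649*(-sqrt(206)/516648)/5177506114 = -17619437883*sqrt(206)/891649392928624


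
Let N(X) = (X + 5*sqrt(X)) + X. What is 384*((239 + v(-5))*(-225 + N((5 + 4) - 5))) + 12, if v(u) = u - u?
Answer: -18997620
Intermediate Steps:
v(u) = 0
N(X) = 2*X + 5*sqrt(X)
384*((239 + v(-5))*(-225 + N((5 + 4) - 5))) + 12 = 384*((239 + 0)*(-225 + (2*((5 + 4) - 5) + 5*sqrt((5 + 4) - 5)))) + 12 = 384*(239*(-225 + (2*(9 - 5) + 5*sqrt(9 - 5)))) + 12 = 384*(239*(-225 + (2*4 + 5*sqrt(4)))) + 12 = 384*(239*(-225 + (8 + 5*2))) + 12 = 384*(239*(-225 + (8 + 10))) + 12 = 384*(239*(-225 + 18)) + 12 = 384*(239*(-207)) + 12 = 384*(-49473) + 12 = -18997632 + 12 = -18997620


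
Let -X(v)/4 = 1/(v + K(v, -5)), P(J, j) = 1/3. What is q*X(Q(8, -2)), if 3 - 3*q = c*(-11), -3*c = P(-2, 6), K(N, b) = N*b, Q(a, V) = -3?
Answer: -16/81 ≈ -0.19753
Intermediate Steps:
P(J, j) = 1/3
c = -1/9 (c = -1/3*1/3 = -1/9 ≈ -0.11111)
X(v) = 1/v (X(v) = -4/(v + v*(-5)) = -4/(v - 5*v) = -4*(-1/(4*v)) = -(-1)/v = 1/v)
q = 16/27 (q = 1 - (-1)*(-11)/27 = 1 - 1/3*11/9 = 1 - 11/27 = 16/27 ≈ 0.59259)
q*X(Q(8, -2)) = (16/27)/(-3) = (16/27)*(-1/3) = -16/81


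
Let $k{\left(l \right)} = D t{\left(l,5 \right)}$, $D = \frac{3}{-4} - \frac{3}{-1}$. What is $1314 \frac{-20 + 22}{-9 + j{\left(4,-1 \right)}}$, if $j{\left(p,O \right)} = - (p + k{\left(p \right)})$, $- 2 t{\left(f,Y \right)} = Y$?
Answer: $- \frac{21024}{59} \approx -356.34$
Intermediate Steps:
$D = \frac{9}{4}$ ($D = 3 \left(- \frac{1}{4}\right) - -3 = - \frac{3}{4} + 3 = \frac{9}{4} \approx 2.25$)
$t{\left(f,Y \right)} = - \frac{Y}{2}$
$k{\left(l \right)} = - \frac{45}{8}$ ($k{\left(l \right)} = \frac{9 \left(\left(- \frac{1}{2}\right) 5\right)}{4} = \frac{9}{4} \left(- \frac{5}{2}\right) = - \frac{45}{8}$)
$j{\left(p,O \right)} = \frac{45}{8} - p$ ($j{\left(p,O \right)} = - (p - \frac{45}{8}) = - (- \frac{45}{8} + p) = \frac{45}{8} - p$)
$1314 \frac{-20 + 22}{-9 + j{\left(4,-1 \right)}} = 1314 \frac{-20 + 22}{-9 + \left(\frac{45}{8} - 4\right)} = 1314 \frac{2}{-9 + \left(\frac{45}{8} - 4\right)} = 1314 \frac{2}{-9 + \frac{13}{8}} = 1314 \frac{2}{- \frac{59}{8}} = 1314 \cdot 2 \left(- \frac{8}{59}\right) = 1314 \left(- \frac{16}{59}\right) = - \frac{21024}{59}$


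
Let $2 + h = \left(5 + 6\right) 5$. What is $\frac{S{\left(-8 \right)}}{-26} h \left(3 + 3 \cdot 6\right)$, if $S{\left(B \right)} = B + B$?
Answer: $\frac{8904}{13} \approx 684.92$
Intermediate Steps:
$S{\left(B \right)} = 2 B$
$h = 53$ ($h = -2 + \left(5 + 6\right) 5 = -2 + 11 \cdot 5 = -2 + 55 = 53$)
$\frac{S{\left(-8 \right)}}{-26} h \left(3 + 3 \cdot 6\right) = \frac{2 \left(-8\right)}{-26} \cdot 53 \left(3 + 3 \cdot 6\right) = \left(-16\right) \left(- \frac{1}{26}\right) 53 \left(3 + 18\right) = \frac{8}{13} \cdot 53 \cdot 21 = \frac{424}{13} \cdot 21 = \frac{8904}{13}$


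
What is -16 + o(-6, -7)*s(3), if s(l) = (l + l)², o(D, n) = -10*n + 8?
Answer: 2792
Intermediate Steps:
o(D, n) = 8 - 10*n
s(l) = 4*l² (s(l) = (2*l)² = 4*l²)
-16 + o(-6, -7)*s(3) = -16 + (8 - 10*(-7))*(4*3²) = -16 + (8 + 70)*(4*9) = -16 + 78*36 = -16 + 2808 = 2792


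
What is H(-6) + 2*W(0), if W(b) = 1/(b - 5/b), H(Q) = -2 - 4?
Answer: -6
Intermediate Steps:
H(Q) = -6
H(-6) + 2*W(0) = -6 + 2*(0/(-5 + 0**2)) = -6 + 2*(0/(-5 + 0)) = -6 + 2*(0/(-5)) = -6 + 2*(0*(-1/5)) = -6 + 2*0 = -6 + 0 = -6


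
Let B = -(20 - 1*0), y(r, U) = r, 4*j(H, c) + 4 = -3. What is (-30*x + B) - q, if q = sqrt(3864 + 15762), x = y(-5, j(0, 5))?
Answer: 130 - sqrt(19626) ≈ -10.093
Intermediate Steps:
j(H, c) = -7/4 (j(H, c) = -1 + (1/4)*(-3) = -1 - 3/4 = -7/4)
x = -5
B = -20 (B = -(20 + 0) = -1*20 = -20)
q = sqrt(19626) ≈ 140.09
(-30*x + B) - q = (-30*(-5) - 20) - sqrt(19626) = (150 - 20) - sqrt(19626) = 130 - sqrt(19626)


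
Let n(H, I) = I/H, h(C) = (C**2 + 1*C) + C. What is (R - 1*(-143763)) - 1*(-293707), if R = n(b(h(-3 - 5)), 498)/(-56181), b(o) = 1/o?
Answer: 8192492722/18727 ≈ 4.3747e+5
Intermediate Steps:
h(C) = C**2 + 2*C (h(C) = (C**2 + C) + C = (C + C**2) + C = C**2 + 2*C)
R = -7968/18727 (R = (498/(1/((-3 - 5)*(2 + (-3 - 5)))))/(-56181) = (498/(1/(-8*(2 - 8))))*(-1/56181) = (498/(1/(-8*(-6))))*(-1/56181) = (498/(1/48))*(-1/56181) = (498*48)*(-1/56181) = 23904*(-1/56181) = -7968/18727 ≈ -0.42548)
(R - 1*(-143763)) - 1*(-293707) = (-7968/18727 - 1*(-143763)) - 1*(-293707) = (-7968/18727 + 143763) + 293707 = 2692241733/18727 + 293707 = 8192492722/18727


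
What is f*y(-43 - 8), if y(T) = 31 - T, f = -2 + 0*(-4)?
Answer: -164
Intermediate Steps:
f = -2 (f = -2 + 0 = -2)
f*y(-43 - 8) = -2*(31 - (-43 - 8)) = -2*(31 - 1*(-51)) = -2*(31 + 51) = -2*82 = -164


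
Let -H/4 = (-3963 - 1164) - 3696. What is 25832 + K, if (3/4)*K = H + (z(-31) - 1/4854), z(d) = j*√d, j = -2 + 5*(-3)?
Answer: 530697526/7281 - 68*I*√31/3 ≈ 72888.0 - 126.2*I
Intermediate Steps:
j = -17 (j = -2 - 15 = -17)
z(d) = -17*√d
H = 35292 (H = -4*((-3963 - 1164) - 3696) = -4*(-5127 - 3696) = -4*(-8823) = 35292)
K = 342614734/7281 - 68*I*√31/3 (K = 4*(35292 + (-17*I*√31 - 1/4854))/3 = 4*(35292 + (-1/4854 - 17*I*√31))/3 = 4*(171307367/4854 - 17*I*√31)/3 = 342614734/7281 - 68*I*√31/3 ≈ 47056.0 - 126.2*I)
25832 + K = 25832 + (342614734/7281 - 68*I*√31/3) = 530697526/7281 - 68*I*√31/3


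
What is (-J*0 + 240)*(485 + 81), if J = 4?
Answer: 135840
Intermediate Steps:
(-J*0 + 240)*(485 + 81) = (-1*4*0 + 240)*(485 + 81) = (-4*0 + 240)*566 = (0 + 240)*566 = 240*566 = 135840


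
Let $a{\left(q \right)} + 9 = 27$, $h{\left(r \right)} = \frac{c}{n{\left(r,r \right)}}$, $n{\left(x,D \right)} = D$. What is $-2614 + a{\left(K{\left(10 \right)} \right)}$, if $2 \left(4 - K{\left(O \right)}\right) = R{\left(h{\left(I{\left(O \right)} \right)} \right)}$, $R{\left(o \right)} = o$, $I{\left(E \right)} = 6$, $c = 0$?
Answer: $-2596$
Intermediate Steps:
$h{\left(r \right)} = 0$ ($h{\left(r \right)} = \frac{0}{r} = 0$)
$K{\left(O \right)} = 4$ ($K{\left(O \right)} = 4 - 0 = 4 + 0 = 4$)
$a{\left(q \right)} = 18$ ($a{\left(q \right)} = -9 + 27 = 18$)
$-2614 + a{\left(K{\left(10 \right)} \right)} = -2614 + 18 = -2596$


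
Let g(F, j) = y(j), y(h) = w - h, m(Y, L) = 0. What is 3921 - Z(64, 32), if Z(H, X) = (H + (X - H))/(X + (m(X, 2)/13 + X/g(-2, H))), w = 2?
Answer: 239119/61 ≈ 3920.0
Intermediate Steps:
y(h) = 2 - h
g(F, j) = 2 - j
Z(H, X) = X/(X + X/(2 - H)) (Z(H, X) = (H + (X - H))/(X + (0/13 + X/(2 - H))) = X/(X + (0*(1/13) + X/(2 - H))) = X/(X + (0 + X/(2 - H))) = X/(X + X/(2 - H)))
3921 - Z(64, 32) = 3921 - (-2 + 64)/(-3 + 64) = 3921 - 62/61 = 239119/61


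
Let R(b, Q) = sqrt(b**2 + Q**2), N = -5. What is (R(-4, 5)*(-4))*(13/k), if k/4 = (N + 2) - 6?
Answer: 13*sqrt(41)/9 ≈ 9.2490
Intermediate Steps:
k = -36 (k = 4*((-5 + 2) - 6) = 4*(-3 - 6) = 4*(-9) = -36)
R(b, Q) = sqrt(Q**2 + b**2)
(R(-4, 5)*(-4))*(13/k) = (sqrt(5**2 + (-4)**2)*(-4))*(13/(-36)) = (sqrt(25 + 16)*(-4))*(13*(-1/36)) = (sqrt(41)*(-4))*(-13/36) = -4*sqrt(41)*(-13/36) = 13*sqrt(41)/9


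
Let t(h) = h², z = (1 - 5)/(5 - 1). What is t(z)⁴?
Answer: 1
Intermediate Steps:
z = -1 (z = -4/4 = -4*¼ = -1)
t(z)⁴ = ((-1)²)⁴ = 1⁴ = 1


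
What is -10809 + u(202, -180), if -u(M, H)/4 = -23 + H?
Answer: -9997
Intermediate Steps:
u(M, H) = 92 - 4*H (u(M, H) = -4*(-23 + H) = 92 - 4*H)
-10809 + u(202, -180) = -10809 + (92 - 4*(-180)) = -10809 + (92 + 720) = -10809 + 812 = -9997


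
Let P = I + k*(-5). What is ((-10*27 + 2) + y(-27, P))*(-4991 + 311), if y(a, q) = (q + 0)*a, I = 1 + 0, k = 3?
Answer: -514800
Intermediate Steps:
I = 1
P = -14 (P = 1 + 3*(-5) = 1 - 15 = -14)
y(a, q) = a*q (y(a, q) = q*a = a*q)
((-10*27 + 2) + y(-27, P))*(-4991 + 311) = ((-10*27 + 2) - 27*(-14))*(-4991 + 311) = ((-270 + 2) + 378)*(-4680) = (-268 + 378)*(-4680) = 110*(-4680) = -514800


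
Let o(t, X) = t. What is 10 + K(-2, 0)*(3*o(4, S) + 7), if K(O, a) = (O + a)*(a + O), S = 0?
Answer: 86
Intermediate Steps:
K(O, a) = (O + a)² (K(O, a) = (O + a)*(O + a) = (O + a)²)
10 + K(-2, 0)*(3*o(4, S) + 7) = 10 + (-2 + 0)²*(3*4 + 7) = 10 + (-2)²*(12 + 7) = 10 + 4*19 = 10 + 76 = 86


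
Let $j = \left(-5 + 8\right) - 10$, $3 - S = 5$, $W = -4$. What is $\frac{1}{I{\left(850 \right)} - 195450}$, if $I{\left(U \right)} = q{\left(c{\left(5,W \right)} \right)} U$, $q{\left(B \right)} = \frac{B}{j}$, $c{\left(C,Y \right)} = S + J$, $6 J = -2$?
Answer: $- \frac{3}{585500} \approx -5.1238 \cdot 10^{-6}$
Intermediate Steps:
$S = -2$ ($S = 3 - 5 = -2$)
$J = - \frac{1}{3}$ ($J = \frac{1}{6} \left(-2\right) = - \frac{1}{3} \approx -0.33333$)
$j = -7$ ($j = 3 - 10 = -7$)
$c{\left(C,Y \right)} = - \frac{7}{3}$ ($c{\left(C,Y \right)} = -2 - \frac{1}{3} = - \frac{7}{3}$)
$q{\left(B \right)} = - \frac{B}{7}$ ($q{\left(B \right)} = \frac{B}{-7} = B \left(- \frac{1}{7}\right) = - \frac{B}{7}$)
$I{\left(U \right)} = \frac{U}{3}$ ($I{\left(U \right)} = \left(- \frac{1}{7}\right) \left(- \frac{7}{3}\right) U = \frac{U}{3}$)
$\frac{1}{I{\left(850 \right)} - 195450} = \frac{1}{\frac{1}{3} \cdot 850 - 195450} = \frac{1}{\frac{850}{3} - 195450} = \frac{1}{- \frac{585500}{3}} = - \frac{3}{585500}$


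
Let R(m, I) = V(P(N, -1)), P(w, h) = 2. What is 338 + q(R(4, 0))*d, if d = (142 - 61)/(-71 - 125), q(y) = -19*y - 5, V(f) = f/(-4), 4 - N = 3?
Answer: 131767/392 ≈ 336.14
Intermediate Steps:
N = 1 (N = 4 - 1*3 = 4 - 3 = 1)
V(f) = -f/4 (V(f) = f*(-1/4) = -f/4)
R(m, I) = -1/2 (R(m, I) = -1/4*2 = -1/2)
q(y) = -5 - 19*y
d = -81/196 (d = 81/(-196) = 81*(-1/196) = -81/196 ≈ -0.41327)
338 + q(R(4, 0))*d = 338 + (-5 - 19*(-1/2))*(-81/196) = 338 + (-5 + 19/2)*(-81/196) = 338 + (9/2)*(-81/196) = 338 - 729/392 = 131767/392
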